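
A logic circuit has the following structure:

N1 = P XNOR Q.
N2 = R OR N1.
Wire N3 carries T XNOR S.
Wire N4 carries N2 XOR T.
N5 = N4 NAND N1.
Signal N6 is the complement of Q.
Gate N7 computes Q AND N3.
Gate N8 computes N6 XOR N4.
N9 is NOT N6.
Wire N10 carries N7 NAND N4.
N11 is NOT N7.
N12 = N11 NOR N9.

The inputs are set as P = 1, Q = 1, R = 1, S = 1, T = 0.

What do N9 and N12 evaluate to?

N9 = 1; N12 = 0

N3 = T XNOR S = 0 XNOR 1 = 0
N6 = NOT Q = NOT 1 = 0
N7 = Q AND N3 = 1 AND 0 = 0
N9 = NOT N6 = NOT 0 = 1
N11 = NOT N7 = NOT 0 = 1
N12 = N11 NOR N9 = 1 NOR 1 = 0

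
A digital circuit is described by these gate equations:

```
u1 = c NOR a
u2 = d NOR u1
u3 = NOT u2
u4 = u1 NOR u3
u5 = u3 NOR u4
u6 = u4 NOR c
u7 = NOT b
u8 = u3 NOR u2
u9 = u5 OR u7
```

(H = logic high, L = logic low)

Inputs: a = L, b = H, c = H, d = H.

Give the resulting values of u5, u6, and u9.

u5 = L, u6 = L, u9 = L

u1 = c NOR a = H NOR L = L
u2 = d NOR u1 = H NOR L = L
u3 = NOT u2 = NOT L = H
u4 = u1 NOR u3 = L NOR H = L
u5 = u3 NOR u4 = H NOR L = L
u6 = u4 NOR c = L NOR H = L
u7 = NOT b = NOT H = L
u9 = u5 OR u7 = L OR L = L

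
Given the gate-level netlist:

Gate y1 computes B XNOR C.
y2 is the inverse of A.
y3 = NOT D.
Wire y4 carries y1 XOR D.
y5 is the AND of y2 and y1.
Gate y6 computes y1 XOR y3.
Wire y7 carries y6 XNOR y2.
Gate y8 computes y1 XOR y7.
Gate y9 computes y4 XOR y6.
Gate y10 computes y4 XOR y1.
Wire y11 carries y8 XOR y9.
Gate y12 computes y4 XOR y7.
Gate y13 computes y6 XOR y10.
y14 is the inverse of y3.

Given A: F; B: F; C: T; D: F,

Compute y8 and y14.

y8 = T, y14 = F

y1 = B XNOR C = F XNOR T = F
y2 = NOT A = NOT F = T
y3 = NOT D = NOT F = T
y6 = y1 XOR y3 = F XOR T = T
y7 = y6 XNOR y2 = T XNOR T = T
y8 = y1 XOR y7 = F XOR T = T
y14 = NOT y3 = NOT T = F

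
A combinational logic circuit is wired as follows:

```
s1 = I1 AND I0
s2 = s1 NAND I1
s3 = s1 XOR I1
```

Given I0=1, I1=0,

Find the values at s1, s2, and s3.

s1 = I1 AND I0 = 0 AND 1 = 0
s2 = s1 NAND I1 = 0 NAND 0 = 1
s3 = s1 XOR I1 = 0 XOR 0 = 0

s1 = 0  s2 = 1  s3 = 0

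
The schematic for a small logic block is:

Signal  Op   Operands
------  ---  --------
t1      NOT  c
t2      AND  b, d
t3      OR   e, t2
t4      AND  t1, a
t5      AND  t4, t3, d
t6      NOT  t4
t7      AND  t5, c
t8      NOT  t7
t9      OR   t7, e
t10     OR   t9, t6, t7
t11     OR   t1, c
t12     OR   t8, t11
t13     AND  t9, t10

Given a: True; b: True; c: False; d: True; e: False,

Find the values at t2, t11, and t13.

t2 = True; t11 = True; t13 = False

t1 = NOT c = NOT False = True
t2 = b AND d = True AND True = True
t3 = e OR t2 = False OR True = True
t4 = t1 AND a = True AND True = True
t5 = t4 AND t3 AND d = True AND True AND True = True
t6 = NOT t4 = NOT True = False
t7 = t5 AND c = True AND False = False
t9 = t7 OR e = False OR False = False
t10 = t9 OR t6 OR t7 = False OR False OR False = False
t11 = t1 OR c = True OR False = True
t13 = t9 AND t10 = False AND False = False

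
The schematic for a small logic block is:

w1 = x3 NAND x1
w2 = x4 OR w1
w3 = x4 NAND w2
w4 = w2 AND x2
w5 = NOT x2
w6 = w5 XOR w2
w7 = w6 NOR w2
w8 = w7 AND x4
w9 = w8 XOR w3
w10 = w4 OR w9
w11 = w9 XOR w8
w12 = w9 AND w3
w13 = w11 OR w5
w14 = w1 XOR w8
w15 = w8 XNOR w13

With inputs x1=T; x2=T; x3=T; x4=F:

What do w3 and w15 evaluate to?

w1 = x3 NAND x1 = T NAND T = F
w2 = x4 OR w1 = F OR F = F
w3 = x4 NAND w2 = F NAND F = T
w5 = NOT x2 = NOT T = F
w6 = w5 XOR w2 = F XOR F = F
w7 = w6 NOR w2 = F NOR F = T
w8 = w7 AND x4 = T AND F = F
w9 = w8 XOR w3 = F XOR T = T
w11 = w9 XOR w8 = T XOR F = T
w13 = w11 OR w5 = T OR F = T
w15 = w8 XNOR w13 = F XNOR T = F

w3 = T, w15 = F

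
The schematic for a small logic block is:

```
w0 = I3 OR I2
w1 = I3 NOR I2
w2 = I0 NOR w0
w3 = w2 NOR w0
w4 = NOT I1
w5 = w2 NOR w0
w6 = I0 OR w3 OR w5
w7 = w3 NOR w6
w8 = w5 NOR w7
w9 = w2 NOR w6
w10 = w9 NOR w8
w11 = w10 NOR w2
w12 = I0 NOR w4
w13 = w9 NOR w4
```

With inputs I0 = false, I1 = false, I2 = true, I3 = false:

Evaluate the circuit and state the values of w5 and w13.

w5 = false, w13 = false

w0 = I3 OR I2 = false OR true = true
w2 = I0 NOR w0 = false NOR true = false
w3 = w2 NOR w0 = false NOR true = false
w4 = NOT I1 = NOT false = true
w5 = w2 NOR w0 = false NOR true = false
w6 = I0 OR w3 OR w5 = false OR false OR false = false
w9 = w2 NOR w6 = false NOR false = true
w13 = w9 NOR w4 = true NOR true = false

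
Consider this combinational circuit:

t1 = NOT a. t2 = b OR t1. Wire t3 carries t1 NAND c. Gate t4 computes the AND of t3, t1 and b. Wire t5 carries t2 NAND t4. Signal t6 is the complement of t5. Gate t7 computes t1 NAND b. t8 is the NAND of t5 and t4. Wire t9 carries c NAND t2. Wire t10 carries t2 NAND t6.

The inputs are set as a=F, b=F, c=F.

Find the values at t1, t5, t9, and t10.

t1 = T  t5 = T  t9 = T  t10 = T

t1 = NOT a = NOT F = T
t2 = b OR t1 = F OR T = T
t3 = t1 NAND c = T NAND F = T
t4 = t3 AND t1 AND b = T AND T AND F = F
t5 = t2 NAND t4 = T NAND F = T
t6 = NOT t5 = NOT T = F
t9 = c NAND t2 = F NAND T = T
t10 = t2 NAND t6 = T NAND F = T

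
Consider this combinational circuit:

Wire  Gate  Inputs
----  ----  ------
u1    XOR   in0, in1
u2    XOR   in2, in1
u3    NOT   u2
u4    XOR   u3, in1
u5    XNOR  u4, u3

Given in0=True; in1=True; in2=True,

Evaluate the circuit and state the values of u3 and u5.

u2 = in2 XOR in1 = True XOR True = False
u3 = NOT u2 = NOT False = True
u4 = u3 XOR in1 = True XOR True = False
u5 = u4 XNOR u3 = False XNOR True = False

u3 = True  u5 = False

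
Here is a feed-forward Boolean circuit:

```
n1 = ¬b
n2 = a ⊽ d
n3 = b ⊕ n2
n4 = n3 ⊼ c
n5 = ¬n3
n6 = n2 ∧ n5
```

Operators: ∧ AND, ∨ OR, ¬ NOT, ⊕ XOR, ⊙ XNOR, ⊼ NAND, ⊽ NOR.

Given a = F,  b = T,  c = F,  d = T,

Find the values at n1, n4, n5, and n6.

n1 = F  n4 = T  n5 = F  n6 = F

n1 = NOT b = NOT T = F
n2 = a NOR d = F NOR T = F
n3 = b XOR n2 = T XOR F = T
n4 = n3 NAND c = T NAND F = T
n5 = NOT n3 = NOT T = F
n6 = n2 AND n5 = F AND F = F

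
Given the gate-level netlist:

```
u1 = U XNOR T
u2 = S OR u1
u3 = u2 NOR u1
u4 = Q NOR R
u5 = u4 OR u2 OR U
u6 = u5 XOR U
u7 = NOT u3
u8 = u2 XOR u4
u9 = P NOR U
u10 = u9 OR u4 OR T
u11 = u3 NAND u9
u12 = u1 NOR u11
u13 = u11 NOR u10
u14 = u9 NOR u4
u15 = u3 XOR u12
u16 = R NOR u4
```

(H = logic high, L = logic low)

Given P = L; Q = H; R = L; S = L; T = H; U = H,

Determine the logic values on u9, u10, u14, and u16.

u4 = Q NOR R = H NOR L = L
u9 = P NOR U = L NOR H = L
u10 = u9 OR u4 OR T = L OR L OR H = H
u14 = u9 NOR u4 = L NOR L = H
u16 = R NOR u4 = L NOR L = H

u9 = L, u10 = H, u14 = H, u16 = H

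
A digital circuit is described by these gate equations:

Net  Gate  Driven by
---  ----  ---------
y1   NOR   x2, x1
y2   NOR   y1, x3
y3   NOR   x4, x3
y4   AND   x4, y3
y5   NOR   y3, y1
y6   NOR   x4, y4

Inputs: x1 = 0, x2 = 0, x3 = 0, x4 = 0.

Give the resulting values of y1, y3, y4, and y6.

y1 = x2 NOR x1 = 0 NOR 0 = 1
y3 = x4 NOR x3 = 0 NOR 0 = 1
y4 = x4 AND y3 = 0 AND 1 = 0
y6 = x4 NOR y4 = 0 NOR 0 = 1

y1 = 1  y3 = 1  y4 = 0  y6 = 1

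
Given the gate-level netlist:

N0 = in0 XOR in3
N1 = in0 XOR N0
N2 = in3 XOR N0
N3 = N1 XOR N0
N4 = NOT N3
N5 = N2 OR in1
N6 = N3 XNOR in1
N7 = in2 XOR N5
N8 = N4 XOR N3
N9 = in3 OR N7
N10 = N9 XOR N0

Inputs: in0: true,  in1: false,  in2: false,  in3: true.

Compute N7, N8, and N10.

N7 = true, N8 = true, N10 = true

N0 = in0 XOR in3 = true XOR true = false
N1 = in0 XOR N0 = true XOR false = true
N2 = in3 XOR N0 = true XOR false = true
N3 = N1 XOR N0 = true XOR false = true
N4 = NOT N3 = NOT true = false
N5 = N2 OR in1 = true OR false = true
N7 = in2 XOR N5 = false XOR true = true
N8 = N4 XOR N3 = false XOR true = true
N9 = in3 OR N7 = true OR true = true
N10 = N9 XOR N0 = true XOR false = true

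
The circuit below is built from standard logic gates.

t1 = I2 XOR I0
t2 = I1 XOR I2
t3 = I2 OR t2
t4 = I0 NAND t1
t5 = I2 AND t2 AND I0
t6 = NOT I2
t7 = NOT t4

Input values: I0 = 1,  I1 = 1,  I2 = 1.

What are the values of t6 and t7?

t6 = 0, t7 = 0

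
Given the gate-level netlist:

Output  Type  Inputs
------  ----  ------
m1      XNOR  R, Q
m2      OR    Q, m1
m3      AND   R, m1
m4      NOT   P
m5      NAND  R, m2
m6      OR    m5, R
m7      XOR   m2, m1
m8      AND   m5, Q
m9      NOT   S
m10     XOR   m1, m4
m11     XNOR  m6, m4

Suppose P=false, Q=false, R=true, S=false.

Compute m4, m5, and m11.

m1 = R XNOR Q = true XNOR false = false
m2 = Q OR m1 = false OR false = false
m4 = NOT P = NOT false = true
m5 = R NAND m2 = true NAND false = true
m6 = m5 OR R = true OR true = true
m11 = m6 XNOR m4 = true XNOR true = true

m4 = true, m5 = true, m11 = true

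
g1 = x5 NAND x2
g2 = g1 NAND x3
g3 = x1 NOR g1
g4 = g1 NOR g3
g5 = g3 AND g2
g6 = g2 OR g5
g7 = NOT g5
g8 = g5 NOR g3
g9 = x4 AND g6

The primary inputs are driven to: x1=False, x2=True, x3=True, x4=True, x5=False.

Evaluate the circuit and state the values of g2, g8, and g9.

g2 = False, g8 = True, g9 = False

g1 = x5 NAND x2 = False NAND True = True
g2 = g1 NAND x3 = True NAND True = False
g3 = x1 NOR g1 = False NOR True = False
g5 = g3 AND g2 = False AND False = False
g6 = g2 OR g5 = False OR False = False
g8 = g5 NOR g3 = False NOR False = True
g9 = x4 AND g6 = True AND False = False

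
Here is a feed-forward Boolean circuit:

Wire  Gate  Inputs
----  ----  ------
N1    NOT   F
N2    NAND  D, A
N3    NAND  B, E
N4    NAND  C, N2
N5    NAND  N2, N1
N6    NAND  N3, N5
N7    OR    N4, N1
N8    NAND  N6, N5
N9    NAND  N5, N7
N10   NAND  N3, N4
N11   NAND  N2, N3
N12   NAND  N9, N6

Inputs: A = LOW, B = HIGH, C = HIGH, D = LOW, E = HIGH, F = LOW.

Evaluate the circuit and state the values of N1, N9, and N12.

N1 = HIGH; N9 = HIGH; N12 = LOW

N1 = NOT F = NOT LOW = HIGH
N2 = D NAND A = LOW NAND LOW = HIGH
N3 = B NAND E = HIGH NAND HIGH = LOW
N4 = C NAND N2 = HIGH NAND HIGH = LOW
N5 = N2 NAND N1 = HIGH NAND HIGH = LOW
N6 = N3 NAND N5 = LOW NAND LOW = HIGH
N7 = N4 OR N1 = LOW OR HIGH = HIGH
N9 = N5 NAND N7 = LOW NAND HIGH = HIGH
N12 = N9 NAND N6 = HIGH NAND HIGH = LOW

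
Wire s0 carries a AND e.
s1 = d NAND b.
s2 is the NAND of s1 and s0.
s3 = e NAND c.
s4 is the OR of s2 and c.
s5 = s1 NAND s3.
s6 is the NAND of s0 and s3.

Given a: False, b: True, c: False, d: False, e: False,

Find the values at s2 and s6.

s2 = True, s6 = True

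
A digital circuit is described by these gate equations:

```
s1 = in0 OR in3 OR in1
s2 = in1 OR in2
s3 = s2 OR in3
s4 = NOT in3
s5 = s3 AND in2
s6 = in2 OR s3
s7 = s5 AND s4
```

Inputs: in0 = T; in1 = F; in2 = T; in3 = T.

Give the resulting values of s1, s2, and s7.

s1 = in0 OR in3 OR in1 = T OR T OR F = T
s2 = in1 OR in2 = F OR T = T
s3 = s2 OR in3 = T OR T = T
s4 = NOT in3 = NOT T = F
s5 = s3 AND in2 = T AND T = T
s7 = s5 AND s4 = T AND F = F

s1 = T  s2 = T  s7 = F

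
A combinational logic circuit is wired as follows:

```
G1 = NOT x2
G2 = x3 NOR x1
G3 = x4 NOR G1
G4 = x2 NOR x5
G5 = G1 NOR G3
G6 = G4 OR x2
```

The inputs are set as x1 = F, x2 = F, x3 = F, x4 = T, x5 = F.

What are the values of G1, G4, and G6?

G1 = T; G4 = T; G6 = T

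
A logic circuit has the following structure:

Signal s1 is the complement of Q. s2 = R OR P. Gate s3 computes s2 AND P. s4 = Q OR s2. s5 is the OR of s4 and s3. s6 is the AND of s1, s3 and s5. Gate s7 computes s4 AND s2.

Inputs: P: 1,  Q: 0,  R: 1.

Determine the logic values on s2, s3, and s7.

s2 = 1, s3 = 1, s7 = 1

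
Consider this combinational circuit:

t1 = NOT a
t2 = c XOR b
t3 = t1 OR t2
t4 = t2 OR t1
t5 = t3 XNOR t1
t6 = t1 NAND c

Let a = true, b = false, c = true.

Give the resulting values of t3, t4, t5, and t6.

t1 = NOT a = NOT true = false
t2 = c XOR b = true XOR false = true
t3 = t1 OR t2 = false OR true = true
t4 = t2 OR t1 = true OR false = true
t5 = t3 XNOR t1 = true XNOR false = false
t6 = t1 NAND c = false NAND true = true

t3 = true, t4 = true, t5 = false, t6 = true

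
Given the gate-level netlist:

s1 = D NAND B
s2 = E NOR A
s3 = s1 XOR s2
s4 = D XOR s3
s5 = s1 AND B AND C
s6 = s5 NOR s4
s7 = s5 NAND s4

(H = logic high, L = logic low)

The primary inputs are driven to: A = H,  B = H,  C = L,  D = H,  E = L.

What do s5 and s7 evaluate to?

s1 = D NAND B = H NAND H = L
s2 = E NOR A = L NOR H = L
s3 = s1 XOR s2 = L XOR L = L
s4 = D XOR s3 = H XOR L = H
s5 = s1 AND B AND C = L AND H AND L = L
s7 = s5 NAND s4 = L NAND H = H

s5 = L, s7 = H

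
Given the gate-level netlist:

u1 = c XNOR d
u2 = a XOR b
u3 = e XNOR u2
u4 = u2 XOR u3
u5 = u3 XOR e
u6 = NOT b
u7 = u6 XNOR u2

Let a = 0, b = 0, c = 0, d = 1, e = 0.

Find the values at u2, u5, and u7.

u2 = 0  u5 = 1  u7 = 0

u2 = a XOR b = 0 XOR 0 = 0
u3 = e XNOR u2 = 0 XNOR 0 = 1
u5 = u3 XOR e = 1 XOR 0 = 1
u6 = NOT b = NOT 0 = 1
u7 = u6 XNOR u2 = 1 XNOR 0 = 0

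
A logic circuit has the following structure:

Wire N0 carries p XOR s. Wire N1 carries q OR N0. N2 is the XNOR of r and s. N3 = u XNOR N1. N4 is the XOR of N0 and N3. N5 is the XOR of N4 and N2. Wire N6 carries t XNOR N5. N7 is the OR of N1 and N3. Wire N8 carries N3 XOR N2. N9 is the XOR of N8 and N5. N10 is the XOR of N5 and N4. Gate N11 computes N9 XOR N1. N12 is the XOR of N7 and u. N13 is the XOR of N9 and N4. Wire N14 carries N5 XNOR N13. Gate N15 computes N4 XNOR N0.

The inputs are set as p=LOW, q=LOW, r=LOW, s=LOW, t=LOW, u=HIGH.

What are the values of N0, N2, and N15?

N0 = LOW, N2 = HIGH, N15 = HIGH

N0 = p XOR s = LOW XOR LOW = LOW
N1 = q OR N0 = LOW OR LOW = LOW
N2 = r XNOR s = LOW XNOR LOW = HIGH
N3 = u XNOR N1 = HIGH XNOR LOW = LOW
N4 = N0 XOR N3 = LOW XOR LOW = LOW
N15 = N4 XNOR N0 = LOW XNOR LOW = HIGH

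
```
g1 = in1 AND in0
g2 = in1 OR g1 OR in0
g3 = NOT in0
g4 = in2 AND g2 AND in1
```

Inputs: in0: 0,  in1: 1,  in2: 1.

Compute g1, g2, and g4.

g1 = 0; g2 = 1; g4 = 1

g1 = in1 AND in0 = 1 AND 0 = 0
g2 = in1 OR g1 OR in0 = 1 OR 0 OR 0 = 1
g4 = in2 AND g2 AND in1 = 1 AND 1 AND 1 = 1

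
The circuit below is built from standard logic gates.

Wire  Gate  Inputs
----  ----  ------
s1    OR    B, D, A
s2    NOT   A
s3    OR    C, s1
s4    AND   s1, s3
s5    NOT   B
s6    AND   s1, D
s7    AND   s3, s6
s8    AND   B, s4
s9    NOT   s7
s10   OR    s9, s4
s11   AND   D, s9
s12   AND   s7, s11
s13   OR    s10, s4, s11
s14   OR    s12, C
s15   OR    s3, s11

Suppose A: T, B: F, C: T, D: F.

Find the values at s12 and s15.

s12 = F  s15 = T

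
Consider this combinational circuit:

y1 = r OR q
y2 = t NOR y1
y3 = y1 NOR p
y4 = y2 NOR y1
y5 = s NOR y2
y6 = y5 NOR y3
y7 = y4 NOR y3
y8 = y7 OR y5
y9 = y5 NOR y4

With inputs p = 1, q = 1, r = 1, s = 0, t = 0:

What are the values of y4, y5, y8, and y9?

y1 = r OR q = 1 OR 1 = 1
y2 = t NOR y1 = 0 NOR 1 = 0
y3 = y1 NOR p = 1 NOR 1 = 0
y4 = y2 NOR y1 = 0 NOR 1 = 0
y5 = s NOR y2 = 0 NOR 0 = 1
y7 = y4 NOR y3 = 0 NOR 0 = 1
y8 = y7 OR y5 = 1 OR 1 = 1
y9 = y5 NOR y4 = 1 NOR 0 = 0

y4 = 0  y5 = 1  y8 = 1  y9 = 0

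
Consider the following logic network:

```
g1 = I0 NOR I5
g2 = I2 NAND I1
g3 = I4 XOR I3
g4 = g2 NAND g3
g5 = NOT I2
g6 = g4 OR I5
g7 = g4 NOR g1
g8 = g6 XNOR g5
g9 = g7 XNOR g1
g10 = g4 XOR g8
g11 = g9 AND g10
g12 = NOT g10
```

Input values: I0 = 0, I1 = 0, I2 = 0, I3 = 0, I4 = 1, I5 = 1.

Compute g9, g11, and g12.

g1 = I0 NOR I5 = 0 NOR 1 = 0
g2 = I2 NAND I1 = 0 NAND 0 = 1
g3 = I4 XOR I3 = 1 XOR 0 = 1
g4 = g2 NAND g3 = 1 NAND 1 = 0
g5 = NOT I2 = NOT 0 = 1
g6 = g4 OR I5 = 0 OR 1 = 1
g7 = g4 NOR g1 = 0 NOR 0 = 1
g8 = g6 XNOR g5 = 1 XNOR 1 = 1
g9 = g7 XNOR g1 = 1 XNOR 0 = 0
g10 = g4 XOR g8 = 0 XOR 1 = 1
g11 = g9 AND g10 = 0 AND 1 = 0
g12 = NOT g10 = NOT 1 = 0

g9 = 0; g11 = 0; g12 = 0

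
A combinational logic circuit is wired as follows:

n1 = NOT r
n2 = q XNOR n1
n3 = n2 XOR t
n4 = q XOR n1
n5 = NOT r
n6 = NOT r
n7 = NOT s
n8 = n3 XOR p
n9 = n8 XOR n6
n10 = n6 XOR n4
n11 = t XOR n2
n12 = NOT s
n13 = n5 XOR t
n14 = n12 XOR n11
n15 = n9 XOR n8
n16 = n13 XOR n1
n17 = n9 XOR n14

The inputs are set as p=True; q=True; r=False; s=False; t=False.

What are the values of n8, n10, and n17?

n1 = NOT r = NOT False = True
n2 = q XNOR n1 = True XNOR True = True
n3 = n2 XOR t = True XOR False = True
n4 = q XOR n1 = True XOR True = False
n6 = NOT r = NOT False = True
n8 = n3 XOR p = True XOR True = False
n9 = n8 XOR n6 = False XOR True = True
n10 = n6 XOR n4 = True XOR False = True
n11 = t XOR n2 = False XOR True = True
n12 = NOT s = NOT False = True
n14 = n12 XOR n11 = True XOR True = False
n17 = n9 XOR n14 = True XOR False = True

n8 = False, n10 = True, n17 = True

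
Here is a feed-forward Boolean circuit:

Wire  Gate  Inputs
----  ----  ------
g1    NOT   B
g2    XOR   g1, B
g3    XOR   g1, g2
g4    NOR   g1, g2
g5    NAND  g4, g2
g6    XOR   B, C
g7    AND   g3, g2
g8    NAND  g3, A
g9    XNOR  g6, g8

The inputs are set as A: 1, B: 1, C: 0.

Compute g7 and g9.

g7 = 1  g9 = 0

g1 = NOT B = NOT 1 = 0
g2 = g1 XOR B = 0 XOR 1 = 1
g3 = g1 XOR g2 = 0 XOR 1 = 1
g6 = B XOR C = 1 XOR 0 = 1
g7 = g3 AND g2 = 1 AND 1 = 1
g8 = g3 NAND A = 1 NAND 1 = 0
g9 = g6 XNOR g8 = 1 XNOR 0 = 0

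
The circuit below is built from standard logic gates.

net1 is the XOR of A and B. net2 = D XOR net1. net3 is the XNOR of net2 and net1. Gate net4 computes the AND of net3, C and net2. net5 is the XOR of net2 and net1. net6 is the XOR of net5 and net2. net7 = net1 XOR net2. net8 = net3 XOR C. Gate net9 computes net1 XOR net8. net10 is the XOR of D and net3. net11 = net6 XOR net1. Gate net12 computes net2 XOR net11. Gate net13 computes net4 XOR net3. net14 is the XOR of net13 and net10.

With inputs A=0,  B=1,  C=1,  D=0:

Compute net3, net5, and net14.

net3 = 1; net5 = 0; net14 = 1

net1 = A XOR B = 0 XOR 1 = 1
net2 = D XOR net1 = 0 XOR 1 = 1
net3 = net2 XNOR net1 = 1 XNOR 1 = 1
net4 = net3 AND C AND net2 = 1 AND 1 AND 1 = 1
net5 = net2 XOR net1 = 1 XOR 1 = 0
net10 = D XOR net3 = 0 XOR 1 = 1
net13 = net4 XOR net3 = 1 XOR 1 = 0
net14 = net13 XOR net10 = 0 XOR 1 = 1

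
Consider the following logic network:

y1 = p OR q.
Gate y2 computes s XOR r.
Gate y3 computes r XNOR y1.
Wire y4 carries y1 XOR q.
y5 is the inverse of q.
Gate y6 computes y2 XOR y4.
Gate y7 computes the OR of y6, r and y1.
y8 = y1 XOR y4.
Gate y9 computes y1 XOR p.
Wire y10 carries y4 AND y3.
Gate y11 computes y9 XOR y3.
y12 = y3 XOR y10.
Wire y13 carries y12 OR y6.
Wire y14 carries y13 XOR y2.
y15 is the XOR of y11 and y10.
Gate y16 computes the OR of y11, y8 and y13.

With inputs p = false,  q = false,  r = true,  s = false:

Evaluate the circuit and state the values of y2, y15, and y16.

y2 = true, y15 = false, y16 = true

y1 = p OR q = false OR false = false
y2 = s XOR r = false XOR true = true
y3 = r XNOR y1 = true XNOR false = false
y4 = y1 XOR q = false XOR false = false
y6 = y2 XOR y4 = true XOR false = true
y8 = y1 XOR y4 = false XOR false = false
y9 = y1 XOR p = false XOR false = false
y10 = y4 AND y3 = false AND false = false
y11 = y9 XOR y3 = false XOR false = false
y12 = y3 XOR y10 = false XOR false = false
y13 = y12 OR y6 = false OR true = true
y15 = y11 XOR y10 = false XOR false = false
y16 = y11 OR y8 OR y13 = false OR false OR true = true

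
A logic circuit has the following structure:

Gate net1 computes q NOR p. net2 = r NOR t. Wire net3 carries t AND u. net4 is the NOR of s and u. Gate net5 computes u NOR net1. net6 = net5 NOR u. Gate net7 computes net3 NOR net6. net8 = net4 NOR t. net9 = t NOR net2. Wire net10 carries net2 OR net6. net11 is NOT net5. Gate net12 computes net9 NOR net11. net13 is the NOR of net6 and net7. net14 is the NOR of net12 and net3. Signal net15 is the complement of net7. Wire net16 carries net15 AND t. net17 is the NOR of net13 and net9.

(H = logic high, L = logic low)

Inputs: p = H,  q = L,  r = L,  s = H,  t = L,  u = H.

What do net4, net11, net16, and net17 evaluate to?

net1 = q NOR p = L NOR H = L
net2 = r NOR t = L NOR L = H
net3 = t AND u = L AND H = L
net4 = s NOR u = H NOR H = L
net5 = u NOR net1 = H NOR L = L
net6 = net5 NOR u = L NOR H = L
net7 = net3 NOR net6 = L NOR L = H
net9 = t NOR net2 = L NOR H = L
net11 = NOT net5 = NOT L = H
net13 = net6 NOR net7 = L NOR H = L
net15 = NOT net7 = NOT H = L
net16 = net15 AND t = L AND L = L
net17 = net13 NOR net9 = L NOR L = H

net4 = L, net11 = H, net16 = L, net17 = H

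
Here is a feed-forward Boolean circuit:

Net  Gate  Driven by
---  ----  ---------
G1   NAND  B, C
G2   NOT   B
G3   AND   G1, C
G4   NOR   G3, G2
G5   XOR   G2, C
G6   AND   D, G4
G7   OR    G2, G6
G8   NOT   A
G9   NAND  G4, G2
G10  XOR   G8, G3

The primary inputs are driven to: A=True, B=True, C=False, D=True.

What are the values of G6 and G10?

G6 = True, G10 = False

G1 = B NAND C = True NAND False = True
G2 = NOT B = NOT True = False
G3 = G1 AND C = True AND False = False
G4 = G3 NOR G2 = False NOR False = True
G6 = D AND G4 = True AND True = True
G8 = NOT A = NOT True = False
G10 = G8 XOR G3 = False XOR False = False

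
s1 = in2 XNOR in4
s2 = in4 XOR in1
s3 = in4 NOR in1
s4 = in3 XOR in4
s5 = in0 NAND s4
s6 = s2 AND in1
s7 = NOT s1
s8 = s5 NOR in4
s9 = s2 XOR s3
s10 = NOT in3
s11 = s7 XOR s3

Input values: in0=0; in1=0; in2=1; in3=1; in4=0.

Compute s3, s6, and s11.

s3 = 1, s6 = 0, s11 = 0

s1 = in2 XNOR in4 = 1 XNOR 0 = 0
s2 = in4 XOR in1 = 0 XOR 0 = 0
s3 = in4 NOR in1 = 0 NOR 0 = 1
s6 = s2 AND in1 = 0 AND 0 = 0
s7 = NOT s1 = NOT 0 = 1
s11 = s7 XOR s3 = 1 XOR 1 = 0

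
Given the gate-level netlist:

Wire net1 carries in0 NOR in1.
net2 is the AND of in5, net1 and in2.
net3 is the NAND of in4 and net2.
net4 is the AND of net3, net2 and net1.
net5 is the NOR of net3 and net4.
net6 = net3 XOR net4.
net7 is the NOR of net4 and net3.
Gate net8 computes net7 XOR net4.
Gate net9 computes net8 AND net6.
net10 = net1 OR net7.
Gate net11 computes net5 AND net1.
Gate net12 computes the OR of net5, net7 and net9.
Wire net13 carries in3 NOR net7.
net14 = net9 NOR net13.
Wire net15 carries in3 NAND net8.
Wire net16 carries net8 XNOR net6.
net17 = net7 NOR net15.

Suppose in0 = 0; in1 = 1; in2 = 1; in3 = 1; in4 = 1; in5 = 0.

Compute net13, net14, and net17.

net13 = 0, net14 = 1, net17 = 0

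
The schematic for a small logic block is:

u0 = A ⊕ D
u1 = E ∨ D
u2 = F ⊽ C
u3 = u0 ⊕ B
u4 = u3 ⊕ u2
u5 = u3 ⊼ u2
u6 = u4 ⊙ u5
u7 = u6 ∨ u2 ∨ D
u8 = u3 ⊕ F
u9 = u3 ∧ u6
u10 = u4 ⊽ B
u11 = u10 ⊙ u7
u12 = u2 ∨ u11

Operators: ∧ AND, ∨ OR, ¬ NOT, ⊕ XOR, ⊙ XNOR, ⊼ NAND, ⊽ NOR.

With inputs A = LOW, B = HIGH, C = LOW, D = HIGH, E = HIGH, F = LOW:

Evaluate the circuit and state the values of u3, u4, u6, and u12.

u3 = LOW  u4 = HIGH  u6 = HIGH  u12 = HIGH

u0 = A XOR D = LOW XOR HIGH = HIGH
u2 = F NOR C = LOW NOR LOW = HIGH
u3 = u0 XOR B = HIGH XOR HIGH = LOW
u4 = u3 XOR u2 = LOW XOR HIGH = HIGH
u5 = u3 NAND u2 = LOW NAND HIGH = HIGH
u6 = u4 XNOR u5 = HIGH XNOR HIGH = HIGH
u7 = u6 OR u2 OR D = HIGH OR HIGH OR HIGH = HIGH
u10 = u4 NOR B = HIGH NOR HIGH = LOW
u11 = u10 XNOR u7 = LOW XNOR HIGH = LOW
u12 = u2 OR u11 = HIGH OR LOW = HIGH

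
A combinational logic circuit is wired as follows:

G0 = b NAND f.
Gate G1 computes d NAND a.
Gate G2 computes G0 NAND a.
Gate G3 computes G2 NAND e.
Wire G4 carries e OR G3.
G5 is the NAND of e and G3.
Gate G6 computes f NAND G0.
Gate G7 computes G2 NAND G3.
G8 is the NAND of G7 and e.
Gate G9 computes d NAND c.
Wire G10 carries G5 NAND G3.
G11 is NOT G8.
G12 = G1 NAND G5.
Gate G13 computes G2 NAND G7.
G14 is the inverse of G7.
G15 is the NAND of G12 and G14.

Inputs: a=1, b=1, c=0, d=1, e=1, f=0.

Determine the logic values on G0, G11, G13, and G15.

G0 = b NAND f = 1 NAND 0 = 1
G1 = d NAND a = 1 NAND 1 = 0
G2 = G0 NAND a = 1 NAND 1 = 0
G3 = G2 NAND e = 0 NAND 1 = 1
G5 = e NAND G3 = 1 NAND 1 = 0
G7 = G2 NAND G3 = 0 NAND 1 = 1
G8 = G7 NAND e = 1 NAND 1 = 0
G11 = NOT G8 = NOT 0 = 1
G12 = G1 NAND G5 = 0 NAND 0 = 1
G13 = G2 NAND G7 = 0 NAND 1 = 1
G14 = NOT G7 = NOT 1 = 0
G15 = G12 NAND G14 = 1 NAND 0 = 1

G0 = 1  G11 = 1  G13 = 1  G15 = 1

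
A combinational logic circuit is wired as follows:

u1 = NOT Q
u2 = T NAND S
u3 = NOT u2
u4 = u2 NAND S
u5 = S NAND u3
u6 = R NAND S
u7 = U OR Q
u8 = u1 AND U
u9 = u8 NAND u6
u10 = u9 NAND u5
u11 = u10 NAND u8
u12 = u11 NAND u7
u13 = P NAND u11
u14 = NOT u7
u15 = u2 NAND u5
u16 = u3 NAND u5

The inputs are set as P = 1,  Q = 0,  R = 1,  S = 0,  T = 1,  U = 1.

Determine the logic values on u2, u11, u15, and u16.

u2 = 1, u11 = 0, u15 = 0, u16 = 1

u1 = NOT Q = NOT 0 = 1
u2 = T NAND S = 1 NAND 0 = 1
u3 = NOT u2 = NOT 1 = 0
u5 = S NAND u3 = 0 NAND 0 = 1
u6 = R NAND S = 1 NAND 0 = 1
u8 = u1 AND U = 1 AND 1 = 1
u9 = u8 NAND u6 = 1 NAND 1 = 0
u10 = u9 NAND u5 = 0 NAND 1 = 1
u11 = u10 NAND u8 = 1 NAND 1 = 0
u15 = u2 NAND u5 = 1 NAND 1 = 0
u16 = u3 NAND u5 = 0 NAND 1 = 1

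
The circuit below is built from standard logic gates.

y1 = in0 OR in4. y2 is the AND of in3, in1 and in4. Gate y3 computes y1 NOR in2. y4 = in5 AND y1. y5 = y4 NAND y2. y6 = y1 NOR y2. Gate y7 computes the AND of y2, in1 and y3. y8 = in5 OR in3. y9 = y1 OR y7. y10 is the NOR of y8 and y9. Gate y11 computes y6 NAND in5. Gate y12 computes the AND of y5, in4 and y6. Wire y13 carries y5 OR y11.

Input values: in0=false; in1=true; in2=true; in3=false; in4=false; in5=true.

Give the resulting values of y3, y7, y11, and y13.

y3 = false, y7 = false, y11 = false, y13 = true

y1 = in0 OR in4 = false OR false = false
y2 = in3 AND in1 AND in4 = false AND true AND false = false
y3 = y1 NOR in2 = false NOR true = false
y4 = in5 AND y1 = true AND false = false
y5 = y4 NAND y2 = false NAND false = true
y6 = y1 NOR y2 = false NOR false = true
y7 = y2 AND in1 AND y3 = false AND true AND false = false
y11 = y6 NAND in5 = true NAND true = false
y13 = y5 OR y11 = true OR false = true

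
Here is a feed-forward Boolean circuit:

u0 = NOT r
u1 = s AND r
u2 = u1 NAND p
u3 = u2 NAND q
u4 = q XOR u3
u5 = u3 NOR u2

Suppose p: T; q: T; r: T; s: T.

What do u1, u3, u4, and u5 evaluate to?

u1 = T, u3 = T, u4 = F, u5 = F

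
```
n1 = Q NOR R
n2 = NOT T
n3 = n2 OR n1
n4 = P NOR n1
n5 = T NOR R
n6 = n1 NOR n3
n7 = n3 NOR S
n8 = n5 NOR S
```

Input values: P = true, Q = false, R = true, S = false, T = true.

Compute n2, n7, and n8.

n1 = Q NOR R = false NOR true = false
n2 = NOT T = NOT true = false
n3 = n2 OR n1 = false OR false = false
n5 = T NOR R = true NOR true = false
n7 = n3 NOR S = false NOR false = true
n8 = n5 NOR S = false NOR false = true

n2 = false; n7 = true; n8 = true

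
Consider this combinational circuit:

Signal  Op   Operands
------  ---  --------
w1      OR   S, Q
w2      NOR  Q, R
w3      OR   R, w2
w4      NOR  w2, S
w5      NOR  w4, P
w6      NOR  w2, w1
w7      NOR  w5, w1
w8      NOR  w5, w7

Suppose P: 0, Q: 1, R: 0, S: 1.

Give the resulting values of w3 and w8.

w3 = 0, w8 = 0

w1 = S OR Q = 1 OR 1 = 1
w2 = Q NOR R = 1 NOR 0 = 0
w3 = R OR w2 = 0 OR 0 = 0
w4 = w2 NOR S = 0 NOR 1 = 0
w5 = w4 NOR P = 0 NOR 0 = 1
w7 = w5 NOR w1 = 1 NOR 1 = 0
w8 = w5 NOR w7 = 1 NOR 0 = 0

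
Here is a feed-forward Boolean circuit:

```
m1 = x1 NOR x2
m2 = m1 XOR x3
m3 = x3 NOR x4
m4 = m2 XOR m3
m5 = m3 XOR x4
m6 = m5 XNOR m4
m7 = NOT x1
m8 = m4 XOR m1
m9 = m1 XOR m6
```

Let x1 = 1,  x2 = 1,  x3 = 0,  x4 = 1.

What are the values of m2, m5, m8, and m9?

m2 = 0, m5 = 1, m8 = 0, m9 = 0

m1 = x1 NOR x2 = 1 NOR 1 = 0
m2 = m1 XOR x3 = 0 XOR 0 = 0
m3 = x3 NOR x4 = 0 NOR 1 = 0
m4 = m2 XOR m3 = 0 XOR 0 = 0
m5 = m3 XOR x4 = 0 XOR 1 = 1
m6 = m5 XNOR m4 = 1 XNOR 0 = 0
m8 = m4 XOR m1 = 0 XOR 0 = 0
m9 = m1 XOR m6 = 0 XOR 0 = 0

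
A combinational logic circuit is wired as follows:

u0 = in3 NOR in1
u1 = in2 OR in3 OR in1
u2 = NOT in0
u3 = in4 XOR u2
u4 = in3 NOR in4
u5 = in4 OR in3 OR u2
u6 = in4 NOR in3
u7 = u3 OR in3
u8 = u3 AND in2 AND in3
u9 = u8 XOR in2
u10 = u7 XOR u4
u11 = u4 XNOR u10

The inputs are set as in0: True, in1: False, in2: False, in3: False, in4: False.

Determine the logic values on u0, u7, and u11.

u0 = True  u7 = False  u11 = True

u0 = in3 NOR in1 = False NOR False = True
u2 = NOT in0 = NOT True = False
u3 = in4 XOR u2 = False XOR False = False
u4 = in3 NOR in4 = False NOR False = True
u7 = u3 OR in3 = False OR False = False
u10 = u7 XOR u4 = False XOR True = True
u11 = u4 XNOR u10 = True XNOR True = True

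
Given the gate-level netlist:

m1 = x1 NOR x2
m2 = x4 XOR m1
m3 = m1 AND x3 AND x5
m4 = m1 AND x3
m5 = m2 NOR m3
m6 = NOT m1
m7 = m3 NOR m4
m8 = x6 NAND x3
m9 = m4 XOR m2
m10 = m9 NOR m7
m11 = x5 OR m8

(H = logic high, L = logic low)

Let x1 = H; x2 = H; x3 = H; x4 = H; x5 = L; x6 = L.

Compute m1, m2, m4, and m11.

m1 = L, m2 = H, m4 = L, m11 = H

m1 = x1 NOR x2 = H NOR H = L
m2 = x4 XOR m1 = H XOR L = H
m4 = m1 AND x3 = L AND H = L
m8 = x6 NAND x3 = L NAND H = H
m11 = x5 OR m8 = L OR H = H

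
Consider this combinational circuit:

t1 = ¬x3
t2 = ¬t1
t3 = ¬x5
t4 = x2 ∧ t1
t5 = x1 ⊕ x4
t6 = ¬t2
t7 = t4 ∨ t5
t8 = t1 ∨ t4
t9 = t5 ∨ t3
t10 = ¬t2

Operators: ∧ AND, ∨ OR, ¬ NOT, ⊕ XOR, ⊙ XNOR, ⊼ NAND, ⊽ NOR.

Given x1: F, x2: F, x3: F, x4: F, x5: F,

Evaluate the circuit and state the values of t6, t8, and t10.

t6 = T, t8 = T, t10 = T

t1 = NOT x3 = NOT F = T
t2 = NOT t1 = NOT T = F
t4 = x2 AND t1 = F AND T = F
t6 = NOT t2 = NOT F = T
t8 = t1 OR t4 = T OR F = T
t10 = NOT t2 = NOT F = T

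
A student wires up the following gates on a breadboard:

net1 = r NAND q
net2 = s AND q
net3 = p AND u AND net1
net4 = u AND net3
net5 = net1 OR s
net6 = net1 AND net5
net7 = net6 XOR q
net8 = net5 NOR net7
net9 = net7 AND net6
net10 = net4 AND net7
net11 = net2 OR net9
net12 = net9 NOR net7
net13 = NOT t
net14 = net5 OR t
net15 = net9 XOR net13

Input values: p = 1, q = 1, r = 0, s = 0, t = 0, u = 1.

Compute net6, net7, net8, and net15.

net1 = r NAND q = 0 NAND 1 = 1
net5 = net1 OR s = 1 OR 0 = 1
net6 = net1 AND net5 = 1 AND 1 = 1
net7 = net6 XOR q = 1 XOR 1 = 0
net8 = net5 NOR net7 = 1 NOR 0 = 0
net9 = net7 AND net6 = 0 AND 1 = 0
net13 = NOT t = NOT 0 = 1
net15 = net9 XOR net13 = 0 XOR 1 = 1

net6 = 1, net7 = 0, net8 = 0, net15 = 1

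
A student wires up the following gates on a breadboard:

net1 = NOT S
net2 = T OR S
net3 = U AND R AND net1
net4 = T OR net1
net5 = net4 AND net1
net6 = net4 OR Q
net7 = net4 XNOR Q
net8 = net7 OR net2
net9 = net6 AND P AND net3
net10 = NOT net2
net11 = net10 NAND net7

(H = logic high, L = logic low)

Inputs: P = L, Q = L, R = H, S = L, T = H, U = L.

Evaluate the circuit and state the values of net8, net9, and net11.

net1 = NOT S = NOT L = H
net2 = T OR S = H OR L = H
net3 = U AND R AND net1 = L AND H AND H = L
net4 = T OR net1 = H OR H = H
net6 = net4 OR Q = H OR L = H
net7 = net4 XNOR Q = H XNOR L = L
net8 = net7 OR net2 = L OR H = H
net9 = net6 AND P AND net3 = H AND L AND L = L
net10 = NOT net2 = NOT H = L
net11 = net10 NAND net7 = L NAND L = H

net8 = H  net9 = L  net11 = H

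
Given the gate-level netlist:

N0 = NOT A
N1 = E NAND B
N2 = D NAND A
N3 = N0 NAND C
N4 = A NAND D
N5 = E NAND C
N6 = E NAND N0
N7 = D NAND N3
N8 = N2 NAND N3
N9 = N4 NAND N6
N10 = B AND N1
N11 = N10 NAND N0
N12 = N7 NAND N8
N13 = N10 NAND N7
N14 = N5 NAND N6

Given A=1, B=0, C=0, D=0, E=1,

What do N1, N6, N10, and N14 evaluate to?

N1 = 1  N6 = 1  N10 = 0  N14 = 0

N0 = NOT A = NOT 1 = 0
N1 = E NAND B = 1 NAND 0 = 1
N5 = E NAND C = 1 NAND 0 = 1
N6 = E NAND N0 = 1 NAND 0 = 1
N10 = B AND N1 = 0 AND 1 = 0
N14 = N5 NAND N6 = 1 NAND 1 = 0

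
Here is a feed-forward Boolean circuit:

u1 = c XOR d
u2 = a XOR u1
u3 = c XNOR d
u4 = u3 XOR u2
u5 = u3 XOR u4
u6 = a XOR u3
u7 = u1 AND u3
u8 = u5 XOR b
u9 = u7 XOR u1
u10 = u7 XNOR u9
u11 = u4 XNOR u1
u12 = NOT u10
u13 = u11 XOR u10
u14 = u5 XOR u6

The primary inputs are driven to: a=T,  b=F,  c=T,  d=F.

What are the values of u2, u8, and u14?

u2 = F; u8 = F; u14 = T

u1 = c XOR d = T XOR F = T
u2 = a XOR u1 = T XOR T = F
u3 = c XNOR d = T XNOR F = F
u4 = u3 XOR u2 = F XOR F = F
u5 = u3 XOR u4 = F XOR F = F
u6 = a XOR u3 = T XOR F = T
u8 = u5 XOR b = F XOR F = F
u14 = u5 XOR u6 = F XOR T = T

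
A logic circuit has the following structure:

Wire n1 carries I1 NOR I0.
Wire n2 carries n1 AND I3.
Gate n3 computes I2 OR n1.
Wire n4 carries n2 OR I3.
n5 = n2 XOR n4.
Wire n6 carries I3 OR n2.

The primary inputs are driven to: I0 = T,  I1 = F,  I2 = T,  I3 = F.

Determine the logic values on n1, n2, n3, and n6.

n1 = F, n2 = F, n3 = T, n6 = F

n1 = I1 NOR I0 = F NOR T = F
n2 = n1 AND I3 = F AND F = F
n3 = I2 OR n1 = T OR F = T
n6 = I3 OR n2 = F OR F = F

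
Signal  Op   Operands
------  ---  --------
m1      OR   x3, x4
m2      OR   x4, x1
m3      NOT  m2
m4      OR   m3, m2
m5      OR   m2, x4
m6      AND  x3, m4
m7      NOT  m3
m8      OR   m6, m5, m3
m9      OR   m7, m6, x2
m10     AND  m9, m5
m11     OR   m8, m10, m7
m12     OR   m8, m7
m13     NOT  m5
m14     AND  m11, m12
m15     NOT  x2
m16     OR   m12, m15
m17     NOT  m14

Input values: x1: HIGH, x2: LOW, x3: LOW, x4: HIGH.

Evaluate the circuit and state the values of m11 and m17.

m11 = HIGH, m17 = LOW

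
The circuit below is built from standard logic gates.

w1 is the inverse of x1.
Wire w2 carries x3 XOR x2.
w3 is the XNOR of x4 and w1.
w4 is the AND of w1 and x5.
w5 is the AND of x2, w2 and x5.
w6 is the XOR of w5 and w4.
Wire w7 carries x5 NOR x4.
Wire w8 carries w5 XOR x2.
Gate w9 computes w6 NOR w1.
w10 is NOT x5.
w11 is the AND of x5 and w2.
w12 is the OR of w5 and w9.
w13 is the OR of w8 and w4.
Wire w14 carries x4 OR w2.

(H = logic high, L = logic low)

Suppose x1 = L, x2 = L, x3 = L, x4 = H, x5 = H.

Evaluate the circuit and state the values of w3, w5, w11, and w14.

w3 = H  w5 = L  w11 = L  w14 = H

w1 = NOT x1 = NOT L = H
w2 = x3 XOR x2 = L XOR L = L
w3 = x4 XNOR w1 = H XNOR H = H
w5 = x2 AND w2 AND x5 = L AND L AND H = L
w11 = x5 AND w2 = H AND L = L
w14 = x4 OR w2 = H OR L = H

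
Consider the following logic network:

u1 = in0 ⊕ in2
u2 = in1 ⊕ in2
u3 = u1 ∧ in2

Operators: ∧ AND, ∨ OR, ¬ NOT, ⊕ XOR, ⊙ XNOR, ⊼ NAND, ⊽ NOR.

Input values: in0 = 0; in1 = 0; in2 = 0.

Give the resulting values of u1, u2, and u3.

u1 = in0 XOR in2 = 0 XOR 0 = 0
u2 = in1 XOR in2 = 0 XOR 0 = 0
u3 = u1 AND in2 = 0 AND 0 = 0

u1 = 0, u2 = 0, u3 = 0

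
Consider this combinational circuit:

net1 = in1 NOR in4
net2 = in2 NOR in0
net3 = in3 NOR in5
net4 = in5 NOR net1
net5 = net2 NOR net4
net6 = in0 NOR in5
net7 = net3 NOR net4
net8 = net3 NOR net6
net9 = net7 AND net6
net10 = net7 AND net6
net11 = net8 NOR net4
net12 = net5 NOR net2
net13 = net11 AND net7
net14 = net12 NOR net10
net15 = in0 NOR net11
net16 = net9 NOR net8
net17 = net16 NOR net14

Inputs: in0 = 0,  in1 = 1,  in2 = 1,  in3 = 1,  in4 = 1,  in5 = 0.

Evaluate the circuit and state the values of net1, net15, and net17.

net1 = in1 NOR in4 = 1 NOR 1 = 0
net2 = in2 NOR in0 = 1 NOR 0 = 0
net3 = in3 NOR in5 = 1 NOR 0 = 0
net4 = in5 NOR net1 = 0 NOR 0 = 1
net5 = net2 NOR net4 = 0 NOR 1 = 0
net6 = in0 NOR in5 = 0 NOR 0 = 1
net7 = net3 NOR net4 = 0 NOR 1 = 0
net8 = net3 NOR net6 = 0 NOR 1 = 0
net9 = net7 AND net6 = 0 AND 1 = 0
net10 = net7 AND net6 = 0 AND 1 = 0
net11 = net8 NOR net4 = 0 NOR 1 = 0
net12 = net5 NOR net2 = 0 NOR 0 = 1
net14 = net12 NOR net10 = 1 NOR 0 = 0
net15 = in0 NOR net11 = 0 NOR 0 = 1
net16 = net9 NOR net8 = 0 NOR 0 = 1
net17 = net16 NOR net14 = 1 NOR 0 = 0

net1 = 0; net15 = 1; net17 = 0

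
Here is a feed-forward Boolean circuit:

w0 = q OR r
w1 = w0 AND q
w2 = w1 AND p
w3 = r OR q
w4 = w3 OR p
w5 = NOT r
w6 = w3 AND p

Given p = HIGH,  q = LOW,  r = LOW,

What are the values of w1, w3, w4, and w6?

w1 = LOW; w3 = LOW; w4 = HIGH; w6 = LOW

w0 = q OR r = LOW OR LOW = LOW
w1 = w0 AND q = LOW AND LOW = LOW
w3 = r OR q = LOW OR LOW = LOW
w4 = w3 OR p = LOW OR HIGH = HIGH
w6 = w3 AND p = LOW AND HIGH = LOW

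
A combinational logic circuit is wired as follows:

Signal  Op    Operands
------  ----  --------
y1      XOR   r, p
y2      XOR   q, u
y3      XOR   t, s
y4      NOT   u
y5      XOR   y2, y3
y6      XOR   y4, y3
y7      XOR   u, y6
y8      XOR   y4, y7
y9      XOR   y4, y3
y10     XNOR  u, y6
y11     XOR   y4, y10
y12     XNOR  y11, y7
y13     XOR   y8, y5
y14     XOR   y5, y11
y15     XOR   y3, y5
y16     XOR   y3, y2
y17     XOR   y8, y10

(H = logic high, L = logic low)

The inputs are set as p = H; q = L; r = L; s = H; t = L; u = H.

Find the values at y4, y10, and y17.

y4 = L, y10 = H, y17 = H

y3 = t XOR s = L XOR H = H
y4 = NOT u = NOT H = L
y6 = y4 XOR y3 = L XOR H = H
y7 = u XOR y6 = H XOR H = L
y8 = y4 XOR y7 = L XOR L = L
y10 = u XNOR y6 = H XNOR H = H
y17 = y8 XOR y10 = L XOR H = H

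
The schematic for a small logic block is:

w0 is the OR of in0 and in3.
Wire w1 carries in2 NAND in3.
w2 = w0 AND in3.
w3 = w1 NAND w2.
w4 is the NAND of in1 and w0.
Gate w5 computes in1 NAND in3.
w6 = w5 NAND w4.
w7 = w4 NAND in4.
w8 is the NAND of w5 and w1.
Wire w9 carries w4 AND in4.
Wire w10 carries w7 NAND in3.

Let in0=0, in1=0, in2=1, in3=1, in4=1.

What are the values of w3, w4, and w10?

w3 = 1, w4 = 1, w10 = 1

w0 = in0 OR in3 = 0 OR 1 = 1
w1 = in2 NAND in3 = 1 NAND 1 = 0
w2 = w0 AND in3 = 1 AND 1 = 1
w3 = w1 NAND w2 = 0 NAND 1 = 1
w4 = in1 NAND w0 = 0 NAND 1 = 1
w7 = w4 NAND in4 = 1 NAND 1 = 0
w10 = w7 NAND in3 = 0 NAND 1 = 1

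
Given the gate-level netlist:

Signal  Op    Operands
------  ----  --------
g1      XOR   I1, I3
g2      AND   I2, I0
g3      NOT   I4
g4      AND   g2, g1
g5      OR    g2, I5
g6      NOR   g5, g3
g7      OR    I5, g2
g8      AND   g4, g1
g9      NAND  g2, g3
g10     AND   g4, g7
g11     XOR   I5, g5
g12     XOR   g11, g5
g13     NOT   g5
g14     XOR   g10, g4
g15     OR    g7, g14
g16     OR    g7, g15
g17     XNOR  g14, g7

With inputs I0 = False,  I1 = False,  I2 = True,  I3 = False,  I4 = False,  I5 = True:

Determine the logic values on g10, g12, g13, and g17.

g10 = False, g12 = True, g13 = False, g17 = False

g1 = I1 XOR I3 = False XOR False = False
g2 = I2 AND I0 = True AND False = False
g4 = g2 AND g1 = False AND False = False
g5 = g2 OR I5 = False OR True = True
g7 = I5 OR g2 = True OR False = True
g10 = g4 AND g7 = False AND True = False
g11 = I5 XOR g5 = True XOR True = False
g12 = g11 XOR g5 = False XOR True = True
g13 = NOT g5 = NOT True = False
g14 = g10 XOR g4 = False XOR False = False
g17 = g14 XNOR g7 = False XNOR True = False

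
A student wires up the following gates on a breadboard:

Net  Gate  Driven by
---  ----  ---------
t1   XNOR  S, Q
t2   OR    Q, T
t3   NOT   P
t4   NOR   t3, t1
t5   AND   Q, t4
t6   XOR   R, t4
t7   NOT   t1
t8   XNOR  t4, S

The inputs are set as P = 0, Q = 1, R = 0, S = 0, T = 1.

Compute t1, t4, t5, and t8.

t1 = 0, t4 = 0, t5 = 0, t8 = 1

t1 = S XNOR Q = 0 XNOR 1 = 0
t3 = NOT P = NOT 0 = 1
t4 = t3 NOR t1 = 1 NOR 0 = 0
t5 = Q AND t4 = 1 AND 0 = 0
t8 = t4 XNOR S = 0 XNOR 0 = 1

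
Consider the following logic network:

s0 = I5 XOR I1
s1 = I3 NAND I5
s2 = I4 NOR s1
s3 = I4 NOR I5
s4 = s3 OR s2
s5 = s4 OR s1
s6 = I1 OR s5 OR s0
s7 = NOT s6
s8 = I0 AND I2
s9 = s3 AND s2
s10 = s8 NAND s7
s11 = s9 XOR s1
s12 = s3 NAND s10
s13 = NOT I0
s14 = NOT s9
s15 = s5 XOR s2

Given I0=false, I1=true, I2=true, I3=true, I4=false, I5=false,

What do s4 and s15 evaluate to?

s4 = true; s15 = true

s1 = I3 NAND I5 = true NAND false = true
s2 = I4 NOR s1 = false NOR true = false
s3 = I4 NOR I5 = false NOR false = true
s4 = s3 OR s2 = true OR false = true
s5 = s4 OR s1 = true OR true = true
s15 = s5 XOR s2 = true XOR false = true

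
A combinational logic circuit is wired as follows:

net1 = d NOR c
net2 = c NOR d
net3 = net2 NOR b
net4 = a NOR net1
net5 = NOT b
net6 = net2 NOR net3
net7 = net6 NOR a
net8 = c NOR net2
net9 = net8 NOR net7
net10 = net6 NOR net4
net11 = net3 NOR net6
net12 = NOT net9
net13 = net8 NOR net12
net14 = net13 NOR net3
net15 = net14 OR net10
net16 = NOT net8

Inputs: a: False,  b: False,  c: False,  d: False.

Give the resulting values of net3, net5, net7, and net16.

net2 = c NOR d = False NOR False = True
net3 = net2 NOR b = True NOR False = False
net5 = NOT b = NOT False = True
net6 = net2 NOR net3 = True NOR False = False
net7 = net6 NOR a = False NOR False = True
net8 = c NOR net2 = False NOR True = False
net16 = NOT net8 = NOT False = True

net3 = False; net5 = True; net7 = True; net16 = True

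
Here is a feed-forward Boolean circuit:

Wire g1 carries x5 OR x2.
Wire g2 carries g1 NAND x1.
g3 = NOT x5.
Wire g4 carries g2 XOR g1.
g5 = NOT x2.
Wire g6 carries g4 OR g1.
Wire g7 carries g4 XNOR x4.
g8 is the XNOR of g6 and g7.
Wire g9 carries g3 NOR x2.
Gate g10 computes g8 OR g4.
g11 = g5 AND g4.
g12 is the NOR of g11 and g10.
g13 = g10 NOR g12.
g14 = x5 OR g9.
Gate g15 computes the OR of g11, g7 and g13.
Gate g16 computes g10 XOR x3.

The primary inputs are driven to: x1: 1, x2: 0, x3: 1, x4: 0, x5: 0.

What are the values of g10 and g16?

g1 = x5 OR x2 = 0 OR 0 = 0
g2 = g1 NAND x1 = 0 NAND 1 = 1
g4 = g2 XOR g1 = 1 XOR 0 = 1
g6 = g4 OR g1 = 1 OR 0 = 1
g7 = g4 XNOR x4 = 1 XNOR 0 = 0
g8 = g6 XNOR g7 = 1 XNOR 0 = 0
g10 = g8 OR g4 = 0 OR 1 = 1
g16 = g10 XOR x3 = 1 XOR 1 = 0

g10 = 1  g16 = 0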